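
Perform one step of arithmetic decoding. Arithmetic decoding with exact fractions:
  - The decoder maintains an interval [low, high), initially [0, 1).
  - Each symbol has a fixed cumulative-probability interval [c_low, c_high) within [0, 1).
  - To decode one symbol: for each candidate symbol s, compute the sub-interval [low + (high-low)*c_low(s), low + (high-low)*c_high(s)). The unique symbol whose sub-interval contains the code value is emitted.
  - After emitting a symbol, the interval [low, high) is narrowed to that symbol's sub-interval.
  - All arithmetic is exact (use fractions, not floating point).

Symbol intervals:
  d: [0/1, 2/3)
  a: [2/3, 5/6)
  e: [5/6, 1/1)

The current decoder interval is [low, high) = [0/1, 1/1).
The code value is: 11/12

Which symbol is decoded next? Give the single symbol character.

Answer: e

Derivation:
Interval width = high − low = 1/1 − 0/1 = 1/1
Scaled code = (code − low) / width = (11/12 − 0/1) / 1/1 = 11/12
  d: [0/1, 2/3) 
  a: [2/3, 5/6) 
  e: [5/6, 1/1) ← scaled code falls here ✓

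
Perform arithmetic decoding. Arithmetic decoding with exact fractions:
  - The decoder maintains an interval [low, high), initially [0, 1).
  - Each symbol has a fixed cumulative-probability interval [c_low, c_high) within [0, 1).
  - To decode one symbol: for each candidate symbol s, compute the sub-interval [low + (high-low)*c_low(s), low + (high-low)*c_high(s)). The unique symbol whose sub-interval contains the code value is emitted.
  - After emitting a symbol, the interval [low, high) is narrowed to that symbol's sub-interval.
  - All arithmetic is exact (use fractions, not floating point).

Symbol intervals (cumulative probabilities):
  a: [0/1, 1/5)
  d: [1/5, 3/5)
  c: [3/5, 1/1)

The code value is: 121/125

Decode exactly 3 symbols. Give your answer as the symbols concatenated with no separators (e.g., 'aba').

Step 1: interval [0/1, 1/1), width = 1/1 - 0/1 = 1/1
  'a': [0/1 + 1/1*0/1, 0/1 + 1/1*1/5) = [0/1, 1/5)
  'd': [0/1 + 1/1*1/5, 0/1 + 1/1*3/5) = [1/5, 3/5)
  'c': [0/1 + 1/1*3/5, 0/1 + 1/1*1/1) = [3/5, 1/1) <- contains code 121/125
  emit 'c', narrow to [3/5, 1/1)
Step 2: interval [3/5, 1/1), width = 1/1 - 3/5 = 2/5
  'a': [3/5 + 2/5*0/1, 3/5 + 2/5*1/5) = [3/5, 17/25)
  'd': [3/5 + 2/5*1/5, 3/5 + 2/5*3/5) = [17/25, 21/25)
  'c': [3/5 + 2/5*3/5, 3/5 + 2/5*1/1) = [21/25, 1/1) <- contains code 121/125
  emit 'c', narrow to [21/25, 1/1)
Step 3: interval [21/25, 1/1), width = 1/1 - 21/25 = 4/25
  'a': [21/25 + 4/25*0/1, 21/25 + 4/25*1/5) = [21/25, 109/125)
  'd': [21/25 + 4/25*1/5, 21/25 + 4/25*3/5) = [109/125, 117/125)
  'c': [21/25 + 4/25*3/5, 21/25 + 4/25*1/1) = [117/125, 1/1) <- contains code 121/125
  emit 'c', narrow to [117/125, 1/1)

Answer: ccc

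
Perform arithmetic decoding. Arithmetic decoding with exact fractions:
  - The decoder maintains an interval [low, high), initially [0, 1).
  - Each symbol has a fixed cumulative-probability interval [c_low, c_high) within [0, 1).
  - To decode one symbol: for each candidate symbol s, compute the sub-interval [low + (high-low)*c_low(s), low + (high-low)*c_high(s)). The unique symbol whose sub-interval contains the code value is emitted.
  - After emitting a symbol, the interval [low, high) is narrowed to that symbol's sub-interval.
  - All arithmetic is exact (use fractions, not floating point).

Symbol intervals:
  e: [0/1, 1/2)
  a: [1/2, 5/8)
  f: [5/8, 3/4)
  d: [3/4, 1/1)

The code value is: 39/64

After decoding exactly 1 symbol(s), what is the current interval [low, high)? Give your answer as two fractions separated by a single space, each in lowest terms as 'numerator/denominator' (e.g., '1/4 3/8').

Answer: 1/2 5/8

Derivation:
Step 1: interval [0/1, 1/1), width = 1/1 - 0/1 = 1/1
  'e': [0/1 + 1/1*0/1, 0/1 + 1/1*1/2) = [0/1, 1/2)
  'a': [0/1 + 1/1*1/2, 0/1 + 1/1*5/8) = [1/2, 5/8) <- contains code 39/64
  'f': [0/1 + 1/1*5/8, 0/1 + 1/1*3/4) = [5/8, 3/4)
  'd': [0/1 + 1/1*3/4, 0/1 + 1/1*1/1) = [3/4, 1/1)
  emit 'a', narrow to [1/2, 5/8)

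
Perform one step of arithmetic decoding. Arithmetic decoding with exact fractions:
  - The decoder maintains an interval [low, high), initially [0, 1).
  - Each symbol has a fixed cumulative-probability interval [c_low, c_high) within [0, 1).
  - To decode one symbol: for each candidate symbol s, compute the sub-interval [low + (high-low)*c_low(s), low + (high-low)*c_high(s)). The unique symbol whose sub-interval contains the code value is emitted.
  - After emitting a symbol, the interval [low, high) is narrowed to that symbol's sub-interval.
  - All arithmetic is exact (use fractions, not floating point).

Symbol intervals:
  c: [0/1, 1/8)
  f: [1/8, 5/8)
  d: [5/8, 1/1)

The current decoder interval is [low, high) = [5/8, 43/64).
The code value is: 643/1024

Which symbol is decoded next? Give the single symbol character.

Interval width = high − low = 43/64 − 5/8 = 3/64
Scaled code = (code − low) / width = (643/1024 − 5/8) / 3/64 = 1/16
  c: [0/1, 1/8) ← scaled code falls here ✓
  f: [1/8, 5/8) 
  d: [5/8, 1/1) 

Answer: c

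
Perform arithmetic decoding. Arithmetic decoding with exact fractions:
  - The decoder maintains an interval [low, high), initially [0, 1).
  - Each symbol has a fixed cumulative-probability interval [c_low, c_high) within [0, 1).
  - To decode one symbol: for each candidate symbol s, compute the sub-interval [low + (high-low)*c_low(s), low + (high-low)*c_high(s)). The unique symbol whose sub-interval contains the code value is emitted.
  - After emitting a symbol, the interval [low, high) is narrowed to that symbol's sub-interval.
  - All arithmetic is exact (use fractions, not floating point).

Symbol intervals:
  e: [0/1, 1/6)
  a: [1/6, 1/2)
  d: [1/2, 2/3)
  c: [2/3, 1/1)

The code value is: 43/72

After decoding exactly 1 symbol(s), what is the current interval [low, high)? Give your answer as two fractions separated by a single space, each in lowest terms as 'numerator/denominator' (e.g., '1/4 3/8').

Answer: 1/2 2/3

Derivation:
Step 1: interval [0/1, 1/1), width = 1/1 - 0/1 = 1/1
  'e': [0/1 + 1/1*0/1, 0/1 + 1/1*1/6) = [0/1, 1/6)
  'a': [0/1 + 1/1*1/6, 0/1 + 1/1*1/2) = [1/6, 1/2)
  'd': [0/1 + 1/1*1/2, 0/1 + 1/1*2/3) = [1/2, 2/3) <- contains code 43/72
  'c': [0/1 + 1/1*2/3, 0/1 + 1/1*1/1) = [2/3, 1/1)
  emit 'd', narrow to [1/2, 2/3)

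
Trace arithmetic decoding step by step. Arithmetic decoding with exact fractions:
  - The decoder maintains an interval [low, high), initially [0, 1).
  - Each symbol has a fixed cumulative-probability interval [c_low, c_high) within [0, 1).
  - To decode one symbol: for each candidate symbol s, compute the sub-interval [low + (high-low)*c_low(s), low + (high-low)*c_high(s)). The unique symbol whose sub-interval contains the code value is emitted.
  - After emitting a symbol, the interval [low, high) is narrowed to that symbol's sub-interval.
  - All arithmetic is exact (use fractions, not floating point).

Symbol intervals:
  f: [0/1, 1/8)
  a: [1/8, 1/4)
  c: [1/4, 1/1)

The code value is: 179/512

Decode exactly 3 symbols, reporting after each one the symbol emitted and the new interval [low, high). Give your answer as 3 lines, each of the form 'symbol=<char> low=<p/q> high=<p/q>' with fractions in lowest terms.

Answer: symbol=c low=1/4 high=1/1
symbol=a low=11/32 high=7/16
symbol=f low=11/32 high=91/256

Derivation:
Step 1: interval [0/1, 1/1), width = 1/1 - 0/1 = 1/1
  'f': [0/1 + 1/1*0/1, 0/1 + 1/1*1/8) = [0/1, 1/8)
  'a': [0/1 + 1/1*1/8, 0/1 + 1/1*1/4) = [1/8, 1/4)
  'c': [0/1 + 1/1*1/4, 0/1 + 1/1*1/1) = [1/4, 1/1) <- contains code 179/512
  emit 'c', narrow to [1/4, 1/1)
Step 2: interval [1/4, 1/1), width = 1/1 - 1/4 = 3/4
  'f': [1/4 + 3/4*0/1, 1/4 + 3/4*1/8) = [1/4, 11/32)
  'a': [1/4 + 3/4*1/8, 1/4 + 3/4*1/4) = [11/32, 7/16) <- contains code 179/512
  'c': [1/4 + 3/4*1/4, 1/4 + 3/4*1/1) = [7/16, 1/1)
  emit 'a', narrow to [11/32, 7/16)
Step 3: interval [11/32, 7/16), width = 7/16 - 11/32 = 3/32
  'f': [11/32 + 3/32*0/1, 11/32 + 3/32*1/8) = [11/32, 91/256) <- contains code 179/512
  'a': [11/32 + 3/32*1/8, 11/32 + 3/32*1/4) = [91/256, 47/128)
  'c': [11/32 + 3/32*1/4, 11/32 + 3/32*1/1) = [47/128, 7/16)
  emit 'f', narrow to [11/32, 91/256)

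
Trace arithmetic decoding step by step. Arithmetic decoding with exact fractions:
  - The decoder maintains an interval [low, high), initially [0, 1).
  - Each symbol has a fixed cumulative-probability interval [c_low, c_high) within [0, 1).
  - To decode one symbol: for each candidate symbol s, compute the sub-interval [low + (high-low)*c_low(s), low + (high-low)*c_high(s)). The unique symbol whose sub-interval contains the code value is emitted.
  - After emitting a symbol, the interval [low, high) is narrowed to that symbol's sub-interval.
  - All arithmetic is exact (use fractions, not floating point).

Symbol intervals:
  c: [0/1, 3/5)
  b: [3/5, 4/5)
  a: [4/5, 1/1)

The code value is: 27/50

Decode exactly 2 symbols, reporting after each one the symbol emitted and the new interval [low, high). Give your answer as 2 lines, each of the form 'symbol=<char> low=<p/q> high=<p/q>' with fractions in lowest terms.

Step 1: interval [0/1, 1/1), width = 1/1 - 0/1 = 1/1
  'c': [0/1 + 1/1*0/1, 0/1 + 1/1*3/5) = [0/1, 3/5) <- contains code 27/50
  'b': [0/1 + 1/1*3/5, 0/1 + 1/1*4/5) = [3/5, 4/5)
  'a': [0/1 + 1/1*4/5, 0/1 + 1/1*1/1) = [4/5, 1/1)
  emit 'c', narrow to [0/1, 3/5)
Step 2: interval [0/1, 3/5), width = 3/5 - 0/1 = 3/5
  'c': [0/1 + 3/5*0/1, 0/1 + 3/5*3/5) = [0/1, 9/25)
  'b': [0/1 + 3/5*3/5, 0/1 + 3/5*4/5) = [9/25, 12/25)
  'a': [0/1 + 3/5*4/5, 0/1 + 3/5*1/1) = [12/25, 3/5) <- contains code 27/50
  emit 'a', narrow to [12/25, 3/5)

Answer: symbol=c low=0/1 high=3/5
symbol=a low=12/25 high=3/5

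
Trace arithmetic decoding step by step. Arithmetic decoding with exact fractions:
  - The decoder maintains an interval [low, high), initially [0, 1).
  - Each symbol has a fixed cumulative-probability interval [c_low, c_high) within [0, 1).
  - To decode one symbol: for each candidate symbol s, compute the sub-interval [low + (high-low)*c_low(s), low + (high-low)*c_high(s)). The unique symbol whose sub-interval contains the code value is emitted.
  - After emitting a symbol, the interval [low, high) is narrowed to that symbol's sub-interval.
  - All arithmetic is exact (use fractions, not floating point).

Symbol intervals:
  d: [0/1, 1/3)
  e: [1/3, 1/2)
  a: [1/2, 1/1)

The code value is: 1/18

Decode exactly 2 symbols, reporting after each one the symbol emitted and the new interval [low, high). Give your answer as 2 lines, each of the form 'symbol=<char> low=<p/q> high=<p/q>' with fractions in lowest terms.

Step 1: interval [0/1, 1/1), width = 1/1 - 0/1 = 1/1
  'd': [0/1 + 1/1*0/1, 0/1 + 1/1*1/3) = [0/1, 1/3) <- contains code 1/18
  'e': [0/1 + 1/1*1/3, 0/1 + 1/1*1/2) = [1/3, 1/2)
  'a': [0/1 + 1/1*1/2, 0/1 + 1/1*1/1) = [1/2, 1/1)
  emit 'd', narrow to [0/1, 1/3)
Step 2: interval [0/1, 1/3), width = 1/3 - 0/1 = 1/3
  'd': [0/1 + 1/3*0/1, 0/1 + 1/3*1/3) = [0/1, 1/9) <- contains code 1/18
  'e': [0/1 + 1/3*1/3, 0/1 + 1/3*1/2) = [1/9, 1/6)
  'a': [0/1 + 1/3*1/2, 0/1 + 1/3*1/1) = [1/6, 1/3)
  emit 'd', narrow to [0/1, 1/9)

Answer: symbol=d low=0/1 high=1/3
symbol=d low=0/1 high=1/9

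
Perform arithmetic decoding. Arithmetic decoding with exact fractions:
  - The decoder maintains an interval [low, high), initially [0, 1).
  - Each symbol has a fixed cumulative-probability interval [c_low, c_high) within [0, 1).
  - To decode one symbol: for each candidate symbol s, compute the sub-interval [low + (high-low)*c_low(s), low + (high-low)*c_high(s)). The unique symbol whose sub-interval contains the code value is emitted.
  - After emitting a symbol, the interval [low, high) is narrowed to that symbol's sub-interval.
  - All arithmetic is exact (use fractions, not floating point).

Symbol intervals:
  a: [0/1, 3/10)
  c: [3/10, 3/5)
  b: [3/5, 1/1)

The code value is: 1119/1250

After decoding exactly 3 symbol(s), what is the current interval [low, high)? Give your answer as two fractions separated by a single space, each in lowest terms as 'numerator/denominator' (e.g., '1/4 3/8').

Answer: 111/125 117/125

Derivation:
Step 1: interval [0/1, 1/1), width = 1/1 - 0/1 = 1/1
  'a': [0/1 + 1/1*0/1, 0/1 + 1/1*3/10) = [0/1, 3/10)
  'c': [0/1 + 1/1*3/10, 0/1 + 1/1*3/5) = [3/10, 3/5)
  'b': [0/1 + 1/1*3/5, 0/1 + 1/1*1/1) = [3/5, 1/1) <- contains code 1119/1250
  emit 'b', narrow to [3/5, 1/1)
Step 2: interval [3/5, 1/1), width = 1/1 - 3/5 = 2/5
  'a': [3/5 + 2/5*0/1, 3/5 + 2/5*3/10) = [3/5, 18/25)
  'c': [3/5 + 2/5*3/10, 3/5 + 2/5*3/5) = [18/25, 21/25)
  'b': [3/5 + 2/5*3/5, 3/5 + 2/5*1/1) = [21/25, 1/1) <- contains code 1119/1250
  emit 'b', narrow to [21/25, 1/1)
Step 3: interval [21/25, 1/1), width = 1/1 - 21/25 = 4/25
  'a': [21/25 + 4/25*0/1, 21/25 + 4/25*3/10) = [21/25, 111/125)
  'c': [21/25 + 4/25*3/10, 21/25 + 4/25*3/5) = [111/125, 117/125) <- contains code 1119/1250
  'b': [21/25 + 4/25*3/5, 21/25 + 4/25*1/1) = [117/125, 1/1)
  emit 'c', narrow to [111/125, 117/125)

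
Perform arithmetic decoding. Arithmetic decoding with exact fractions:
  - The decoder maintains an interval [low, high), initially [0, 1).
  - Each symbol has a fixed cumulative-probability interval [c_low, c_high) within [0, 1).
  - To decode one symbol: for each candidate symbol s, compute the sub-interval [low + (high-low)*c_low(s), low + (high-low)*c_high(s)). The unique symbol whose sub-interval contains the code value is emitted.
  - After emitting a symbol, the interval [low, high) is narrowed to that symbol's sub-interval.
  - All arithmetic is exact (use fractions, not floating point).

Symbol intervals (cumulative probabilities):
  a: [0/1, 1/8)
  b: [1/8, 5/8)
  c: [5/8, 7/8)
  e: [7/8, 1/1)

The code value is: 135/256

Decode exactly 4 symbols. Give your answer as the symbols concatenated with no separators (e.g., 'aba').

Step 1: interval [0/1, 1/1), width = 1/1 - 0/1 = 1/1
  'a': [0/1 + 1/1*0/1, 0/1 + 1/1*1/8) = [0/1, 1/8)
  'b': [0/1 + 1/1*1/8, 0/1 + 1/1*5/8) = [1/8, 5/8) <- contains code 135/256
  'c': [0/1 + 1/1*5/8, 0/1 + 1/1*7/8) = [5/8, 7/8)
  'e': [0/1 + 1/1*7/8, 0/1 + 1/1*1/1) = [7/8, 1/1)
  emit 'b', narrow to [1/8, 5/8)
Step 2: interval [1/8, 5/8), width = 5/8 - 1/8 = 1/2
  'a': [1/8 + 1/2*0/1, 1/8 + 1/2*1/8) = [1/8, 3/16)
  'b': [1/8 + 1/2*1/8, 1/8 + 1/2*5/8) = [3/16, 7/16)
  'c': [1/8 + 1/2*5/8, 1/8 + 1/2*7/8) = [7/16, 9/16) <- contains code 135/256
  'e': [1/8 + 1/2*7/8, 1/8 + 1/2*1/1) = [9/16, 5/8)
  emit 'c', narrow to [7/16, 9/16)
Step 3: interval [7/16, 9/16), width = 9/16 - 7/16 = 1/8
  'a': [7/16 + 1/8*0/1, 7/16 + 1/8*1/8) = [7/16, 29/64)
  'b': [7/16 + 1/8*1/8, 7/16 + 1/8*5/8) = [29/64, 33/64)
  'c': [7/16 + 1/8*5/8, 7/16 + 1/8*7/8) = [33/64, 35/64) <- contains code 135/256
  'e': [7/16 + 1/8*7/8, 7/16 + 1/8*1/1) = [35/64, 9/16)
  emit 'c', narrow to [33/64, 35/64)
Step 4: interval [33/64, 35/64), width = 35/64 - 33/64 = 1/32
  'a': [33/64 + 1/32*0/1, 33/64 + 1/32*1/8) = [33/64, 133/256)
  'b': [33/64 + 1/32*1/8, 33/64 + 1/32*5/8) = [133/256, 137/256) <- contains code 135/256
  'c': [33/64 + 1/32*5/8, 33/64 + 1/32*7/8) = [137/256, 139/256)
  'e': [33/64 + 1/32*7/8, 33/64 + 1/32*1/1) = [139/256, 35/64)
  emit 'b', narrow to [133/256, 137/256)

Answer: bccb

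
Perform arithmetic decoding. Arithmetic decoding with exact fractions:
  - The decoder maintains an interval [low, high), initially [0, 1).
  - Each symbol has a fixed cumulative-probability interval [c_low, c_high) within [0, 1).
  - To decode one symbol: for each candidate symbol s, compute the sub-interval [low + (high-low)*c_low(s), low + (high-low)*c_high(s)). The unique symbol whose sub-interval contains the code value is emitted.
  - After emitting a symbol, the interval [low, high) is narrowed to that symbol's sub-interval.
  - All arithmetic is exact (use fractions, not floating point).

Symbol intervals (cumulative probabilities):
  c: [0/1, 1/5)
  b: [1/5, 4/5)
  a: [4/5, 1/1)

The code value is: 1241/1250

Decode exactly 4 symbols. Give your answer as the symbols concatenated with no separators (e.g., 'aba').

Step 1: interval [0/1, 1/1), width = 1/1 - 0/1 = 1/1
  'c': [0/1 + 1/1*0/1, 0/1 + 1/1*1/5) = [0/1, 1/5)
  'b': [0/1 + 1/1*1/5, 0/1 + 1/1*4/5) = [1/5, 4/5)
  'a': [0/1 + 1/1*4/5, 0/1 + 1/1*1/1) = [4/5, 1/1) <- contains code 1241/1250
  emit 'a', narrow to [4/5, 1/1)
Step 2: interval [4/5, 1/1), width = 1/1 - 4/5 = 1/5
  'c': [4/5 + 1/5*0/1, 4/5 + 1/5*1/5) = [4/5, 21/25)
  'b': [4/5 + 1/5*1/5, 4/5 + 1/5*4/5) = [21/25, 24/25)
  'a': [4/5 + 1/5*4/5, 4/5 + 1/5*1/1) = [24/25, 1/1) <- contains code 1241/1250
  emit 'a', narrow to [24/25, 1/1)
Step 3: interval [24/25, 1/1), width = 1/1 - 24/25 = 1/25
  'c': [24/25 + 1/25*0/1, 24/25 + 1/25*1/5) = [24/25, 121/125)
  'b': [24/25 + 1/25*1/5, 24/25 + 1/25*4/5) = [121/125, 124/125)
  'a': [24/25 + 1/25*4/5, 24/25 + 1/25*1/1) = [124/125, 1/1) <- contains code 1241/1250
  emit 'a', narrow to [124/125, 1/1)
Step 4: interval [124/125, 1/1), width = 1/1 - 124/125 = 1/125
  'c': [124/125 + 1/125*0/1, 124/125 + 1/125*1/5) = [124/125, 621/625) <- contains code 1241/1250
  'b': [124/125 + 1/125*1/5, 124/125 + 1/125*4/5) = [621/625, 624/625)
  'a': [124/125 + 1/125*4/5, 124/125 + 1/125*1/1) = [624/625, 1/1)
  emit 'c', narrow to [124/125, 621/625)

Answer: aaac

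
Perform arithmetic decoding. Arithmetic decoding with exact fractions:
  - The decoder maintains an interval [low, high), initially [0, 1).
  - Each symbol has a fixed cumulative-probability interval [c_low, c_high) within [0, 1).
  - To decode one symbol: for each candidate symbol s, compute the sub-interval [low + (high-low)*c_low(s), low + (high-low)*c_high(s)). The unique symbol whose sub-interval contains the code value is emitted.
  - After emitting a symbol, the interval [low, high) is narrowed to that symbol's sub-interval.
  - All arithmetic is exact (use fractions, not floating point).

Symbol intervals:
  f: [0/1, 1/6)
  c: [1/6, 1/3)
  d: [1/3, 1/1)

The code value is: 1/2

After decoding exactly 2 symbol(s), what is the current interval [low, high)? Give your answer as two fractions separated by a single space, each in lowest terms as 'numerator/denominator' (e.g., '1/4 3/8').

Step 1: interval [0/1, 1/1), width = 1/1 - 0/1 = 1/1
  'f': [0/1 + 1/1*0/1, 0/1 + 1/1*1/6) = [0/1, 1/6)
  'c': [0/1 + 1/1*1/6, 0/1 + 1/1*1/3) = [1/6, 1/3)
  'd': [0/1 + 1/1*1/3, 0/1 + 1/1*1/1) = [1/3, 1/1) <- contains code 1/2
  emit 'd', narrow to [1/3, 1/1)
Step 2: interval [1/3, 1/1), width = 1/1 - 1/3 = 2/3
  'f': [1/3 + 2/3*0/1, 1/3 + 2/3*1/6) = [1/3, 4/9)
  'c': [1/3 + 2/3*1/6, 1/3 + 2/3*1/3) = [4/9, 5/9) <- contains code 1/2
  'd': [1/3 + 2/3*1/3, 1/3 + 2/3*1/1) = [5/9, 1/1)
  emit 'c', narrow to [4/9, 5/9)

Answer: 4/9 5/9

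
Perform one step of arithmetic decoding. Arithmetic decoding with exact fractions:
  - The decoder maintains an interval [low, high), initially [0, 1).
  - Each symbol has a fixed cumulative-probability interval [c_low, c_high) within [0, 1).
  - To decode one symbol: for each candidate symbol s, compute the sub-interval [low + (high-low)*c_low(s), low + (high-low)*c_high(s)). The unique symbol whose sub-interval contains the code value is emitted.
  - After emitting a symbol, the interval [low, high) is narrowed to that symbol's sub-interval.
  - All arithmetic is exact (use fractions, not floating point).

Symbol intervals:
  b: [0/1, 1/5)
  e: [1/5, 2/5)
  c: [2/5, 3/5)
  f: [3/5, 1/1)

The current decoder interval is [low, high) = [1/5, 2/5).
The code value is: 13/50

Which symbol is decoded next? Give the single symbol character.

Answer: e

Derivation:
Interval width = high − low = 2/5 − 1/5 = 1/5
Scaled code = (code − low) / width = (13/50 − 1/5) / 1/5 = 3/10
  b: [0/1, 1/5) 
  e: [1/5, 2/5) ← scaled code falls here ✓
  c: [2/5, 3/5) 
  f: [3/5, 1/1) 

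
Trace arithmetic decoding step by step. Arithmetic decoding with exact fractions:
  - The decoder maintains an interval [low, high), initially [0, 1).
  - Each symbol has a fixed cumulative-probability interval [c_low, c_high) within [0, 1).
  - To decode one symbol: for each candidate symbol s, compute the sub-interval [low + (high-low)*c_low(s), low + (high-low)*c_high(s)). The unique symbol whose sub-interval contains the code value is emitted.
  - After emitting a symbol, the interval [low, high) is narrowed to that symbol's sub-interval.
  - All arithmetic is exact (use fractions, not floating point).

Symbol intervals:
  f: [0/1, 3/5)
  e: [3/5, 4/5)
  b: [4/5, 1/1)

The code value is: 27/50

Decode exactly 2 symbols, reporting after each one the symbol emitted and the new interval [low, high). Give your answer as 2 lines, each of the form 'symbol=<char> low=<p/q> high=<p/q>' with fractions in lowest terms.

Step 1: interval [0/1, 1/1), width = 1/1 - 0/1 = 1/1
  'f': [0/1 + 1/1*0/1, 0/1 + 1/1*3/5) = [0/1, 3/5) <- contains code 27/50
  'e': [0/1 + 1/1*3/5, 0/1 + 1/1*4/5) = [3/5, 4/5)
  'b': [0/1 + 1/1*4/5, 0/1 + 1/1*1/1) = [4/5, 1/1)
  emit 'f', narrow to [0/1, 3/5)
Step 2: interval [0/1, 3/5), width = 3/5 - 0/1 = 3/5
  'f': [0/1 + 3/5*0/1, 0/1 + 3/5*3/5) = [0/1, 9/25)
  'e': [0/1 + 3/5*3/5, 0/1 + 3/5*4/5) = [9/25, 12/25)
  'b': [0/1 + 3/5*4/5, 0/1 + 3/5*1/1) = [12/25, 3/5) <- contains code 27/50
  emit 'b', narrow to [12/25, 3/5)

Answer: symbol=f low=0/1 high=3/5
symbol=b low=12/25 high=3/5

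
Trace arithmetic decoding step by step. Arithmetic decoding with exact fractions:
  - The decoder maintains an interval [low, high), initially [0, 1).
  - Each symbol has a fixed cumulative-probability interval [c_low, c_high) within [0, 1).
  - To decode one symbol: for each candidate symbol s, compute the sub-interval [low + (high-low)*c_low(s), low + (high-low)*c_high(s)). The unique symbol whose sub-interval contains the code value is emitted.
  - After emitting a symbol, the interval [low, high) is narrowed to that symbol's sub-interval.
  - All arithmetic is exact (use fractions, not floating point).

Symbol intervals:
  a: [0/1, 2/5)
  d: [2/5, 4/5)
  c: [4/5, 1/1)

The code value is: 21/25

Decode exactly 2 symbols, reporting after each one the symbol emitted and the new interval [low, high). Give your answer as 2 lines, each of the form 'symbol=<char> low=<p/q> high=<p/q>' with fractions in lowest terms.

Step 1: interval [0/1, 1/1), width = 1/1 - 0/1 = 1/1
  'a': [0/1 + 1/1*0/1, 0/1 + 1/1*2/5) = [0/1, 2/5)
  'd': [0/1 + 1/1*2/5, 0/1 + 1/1*4/5) = [2/5, 4/5)
  'c': [0/1 + 1/1*4/5, 0/1 + 1/1*1/1) = [4/5, 1/1) <- contains code 21/25
  emit 'c', narrow to [4/5, 1/1)
Step 2: interval [4/5, 1/1), width = 1/1 - 4/5 = 1/5
  'a': [4/5 + 1/5*0/1, 4/5 + 1/5*2/5) = [4/5, 22/25) <- contains code 21/25
  'd': [4/5 + 1/5*2/5, 4/5 + 1/5*4/5) = [22/25, 24/25)
  'c': [4/5 + 1/5*4/5, 4/5 + 1/5*1/1) = [24/25, 1/1)
  emit 'a', narrow to [4/5, 22/25)

Answer: symbol=c low=4/5 high=1/1
symbol=a low=4/5 high=22/25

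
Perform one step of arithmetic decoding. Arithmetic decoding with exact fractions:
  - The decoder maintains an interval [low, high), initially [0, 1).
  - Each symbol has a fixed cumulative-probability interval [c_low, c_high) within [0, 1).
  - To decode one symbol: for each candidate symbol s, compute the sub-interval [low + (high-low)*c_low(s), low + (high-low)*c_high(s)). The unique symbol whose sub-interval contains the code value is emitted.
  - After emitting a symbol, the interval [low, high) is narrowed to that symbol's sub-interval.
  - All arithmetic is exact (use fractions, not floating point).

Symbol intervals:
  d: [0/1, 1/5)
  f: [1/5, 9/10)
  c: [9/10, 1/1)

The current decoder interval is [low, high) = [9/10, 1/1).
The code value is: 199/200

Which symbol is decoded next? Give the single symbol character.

Answer: c

Derivation:
Interval width = high − low = 1/1 − 9/10 = 1/10
Scaled code = (code − low) / width = (199/200 − 9/10) / 1/10 = 19/20
  d: [0/1, 1/5) 
  f: [1/5, 9/10) 
  c: [9/10, 1/1) ← scaled code falls here ✓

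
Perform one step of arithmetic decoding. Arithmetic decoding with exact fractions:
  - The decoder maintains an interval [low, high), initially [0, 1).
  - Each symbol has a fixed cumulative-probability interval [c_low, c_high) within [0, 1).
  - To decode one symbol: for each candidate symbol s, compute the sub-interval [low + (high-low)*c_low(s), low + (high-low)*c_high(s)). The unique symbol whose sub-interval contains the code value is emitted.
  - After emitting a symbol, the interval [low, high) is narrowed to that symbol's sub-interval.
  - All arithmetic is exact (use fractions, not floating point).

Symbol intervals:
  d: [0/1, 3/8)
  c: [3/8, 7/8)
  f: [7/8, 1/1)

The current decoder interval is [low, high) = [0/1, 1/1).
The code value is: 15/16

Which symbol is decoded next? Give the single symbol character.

Answer: f

Derivation:
Interval width = high − low = 1/1 − 0/1 = 1/1
Scaled code = (code − low) / width = (15/16 − 0/1) / 1/1 = 15/16
  d: [0/1, 3/8) 
  c: [3/8, 7/8) 
  f: [7/8, 1/1) ← scaled code falls here ✓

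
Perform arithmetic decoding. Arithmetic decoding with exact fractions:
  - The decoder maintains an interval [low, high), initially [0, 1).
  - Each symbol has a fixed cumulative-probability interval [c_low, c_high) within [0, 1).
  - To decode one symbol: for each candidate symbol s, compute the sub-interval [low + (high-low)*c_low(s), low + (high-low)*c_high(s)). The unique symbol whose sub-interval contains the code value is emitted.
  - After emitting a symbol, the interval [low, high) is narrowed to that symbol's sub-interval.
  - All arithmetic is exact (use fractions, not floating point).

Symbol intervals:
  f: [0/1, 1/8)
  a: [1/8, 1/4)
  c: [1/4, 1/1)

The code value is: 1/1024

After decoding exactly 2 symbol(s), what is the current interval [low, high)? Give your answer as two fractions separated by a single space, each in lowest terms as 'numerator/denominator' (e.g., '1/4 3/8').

Step 1: interval [0/1, 1/1), width = 1/1 - 0/1 = 1/1
  'f': [0/1 + 1/1*0/1, 0/1 + 1/1*1/8) = [0/1, 1/8) <- contains code 1/1024
  'a': [0/1 + 1/1*1/8, 0/1 + 1/1*1/4) = [1/8, 1/4)
  'c': [0/1 + 1/1*1/4, 0/1 + 1/1*1/1) = [1/4, 1/1)
  emit 'f', narrow to [0/1, 1/8)
Step 2: interval [0/1, 1/8), width = 1/8 - 0/1 = 1/8
  'f': [0/1 + 1/8*0/1, 0/1 + 1/8*1/8) = [0/1, 1/64) <- contains code 1/1024
  'a': [0/1 + 1/8*1/8, 0/1 + 1/8*1/4) = [1/64, 1/32)
  'c': [0/1 + 1/8*1/4, 0/1 + 1/8*1/1) = [1/32, 1/8)
  emit 'f', narrow to [0/1, 1/64)

Answer: 0/1 1/64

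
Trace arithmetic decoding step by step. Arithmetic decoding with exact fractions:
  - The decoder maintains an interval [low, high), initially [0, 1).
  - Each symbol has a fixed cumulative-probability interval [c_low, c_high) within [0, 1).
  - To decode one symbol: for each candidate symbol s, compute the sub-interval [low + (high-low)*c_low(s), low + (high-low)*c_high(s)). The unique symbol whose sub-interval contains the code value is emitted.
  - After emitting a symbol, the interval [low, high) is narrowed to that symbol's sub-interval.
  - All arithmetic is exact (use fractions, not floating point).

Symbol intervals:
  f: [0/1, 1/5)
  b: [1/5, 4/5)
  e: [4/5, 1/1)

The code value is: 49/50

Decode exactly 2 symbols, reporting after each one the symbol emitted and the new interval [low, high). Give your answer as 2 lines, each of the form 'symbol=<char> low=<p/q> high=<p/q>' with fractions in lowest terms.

Answer: symbol=e low=4/5 high=1/1
symbol=e low=24/25 high=1/1

Derivation:
Step 1: interval [0/1, 1/1), width = 1/1 - 0/1 = 1/1
  'f': [0/1 + 1/1*0/1, 0/1 + 1/1*1/5) = [0/1, 1/5)
  'b': [0/1 + 1/1*1/5, 0/1 + 1/1*4/5) = [1/5, 4/5)
  'e': [0/1 + 1/1*4/5, 0/1 + 1/1*1/1) = [4/5, 1/1) <- contains code 49/50
  emit 'e', narrow to [4/5, 1/1)
Step 2: interval [4/5, 1/1), width = 1/1 - 4/5 = 1/5
  'f': [4/5 + 1/5*0/1, 4/5 + 1/5*1/5) = [4/5, 21/25)
  'b': [4/5 + 1/5*1/5, 4/5 + 1/5*4/5) = [21/25, 24/25)
  'e': [4/5 + 1/5*4/5, 4/5 + 1/5*1/1) = [24/25, 1/1) <- contains code 49/50
  emit 'e', narrow to [24/25, 1/1)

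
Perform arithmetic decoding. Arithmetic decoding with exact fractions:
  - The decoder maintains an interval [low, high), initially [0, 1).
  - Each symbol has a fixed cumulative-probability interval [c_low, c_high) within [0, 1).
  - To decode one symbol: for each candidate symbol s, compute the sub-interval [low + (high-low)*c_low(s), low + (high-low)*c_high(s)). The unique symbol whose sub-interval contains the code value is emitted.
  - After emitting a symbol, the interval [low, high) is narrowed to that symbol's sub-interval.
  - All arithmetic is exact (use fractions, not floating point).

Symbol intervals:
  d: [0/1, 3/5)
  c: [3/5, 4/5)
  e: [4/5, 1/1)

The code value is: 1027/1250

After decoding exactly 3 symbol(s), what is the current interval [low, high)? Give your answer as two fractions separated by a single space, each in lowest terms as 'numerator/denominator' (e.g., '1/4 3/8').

Step 1: interval [0/1, 1/1), width = 1/1 - 0/1 = 1/1
  'd': [0/1 + 1/1*0/1, 0/1 + 1/1*3/5) = [0/1, 3/5)
  'c': [0/1 + 1/1*3/5, 0/1 + 1/1*4/5) = [3/5, 4/5)
  'e': [0/1 + 1/1*4/5, 0/1 + 1/1*1/1) = [4/5, 1/1) <- contains code 1027/1250
  emit 'e', narrow to [4/5, 1/1)
Step 2: interval [4/5, 1/1), width = 1/1 - 4/5 = 1/5
  'd': [4/5 + 1/5*0/1, 4/5 + 1/5*3/5) = [4/5, 23/25) <- contains code 1027/1250
  'c': [4/5 + 1/5*3/5, 4/5 + 1/5*4/5) = [23/25, 24/25)
  'e': [4/5 + 1/5*4/5, 4/5 + 1/5*1/1) = [24/25, 1/1)
  emit 'd', narrow to [4/5, 23/25)
Step 3: interval [4/5, 23/25), width = 23/25 - 4/5 = 3/25
  'd': [4/5 + 3/25*0/1, 4/5 + 3/25*3/5) = [4/5, 109/125) <- contains code 1027/1250
  'c': [4/5 + 3/25*3/5, 4/5 + 3/25*4/5) = [109/125, 112/125)
  'e': [4/5 + 3/25*4/5, 4/5 + 3/25*1/1) = [112/125, 23/25)
  emit 'd', narrow to [4/5, 109/125)

Answer: 4/5 109/125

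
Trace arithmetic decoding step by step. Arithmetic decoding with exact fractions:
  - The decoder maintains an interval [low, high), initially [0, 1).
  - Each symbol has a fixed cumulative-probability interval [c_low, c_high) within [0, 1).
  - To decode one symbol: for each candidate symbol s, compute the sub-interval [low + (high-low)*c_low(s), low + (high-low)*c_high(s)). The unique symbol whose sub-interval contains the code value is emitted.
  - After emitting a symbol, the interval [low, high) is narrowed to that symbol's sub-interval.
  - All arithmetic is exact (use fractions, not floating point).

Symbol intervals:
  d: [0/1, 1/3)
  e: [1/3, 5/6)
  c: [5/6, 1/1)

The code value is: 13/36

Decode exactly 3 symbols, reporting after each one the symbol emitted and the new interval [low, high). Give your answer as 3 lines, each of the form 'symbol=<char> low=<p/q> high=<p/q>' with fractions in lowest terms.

Answer: symbol=e low=1/3 high=5/6
symbol=d low=1/3 high=1/2
symbol=d low=1/3 high=7/18

Derivation:
Step 1: interval [0/1, 1/1), width = 1/1 - 0/1 = 1/1
  'd': [0/1 + 1/1*0/1, 0/1 + 1/1*1/3) = [0/1, 1/3)
  'e': [0/1 + 1/1*1/3, 0/1 + 1/1*5/6) = [1/3, 5/6) <- contains code 13/36
  'c': [0/1 + 1/1*5/6, 0/1 + 1/1*1/1) = [5/6, 1/1)
  emit 'e', narrow to [1/3, 5/6)
Step 2: interval [1/3, 5/6), width = 5/6 - 1/3 = 1/2
  'd': [1/3 + 1/2*0/1, 1/3 + 1/2*1/3) = [1/3, 1/2) <- contains code 13/36
  'e': [1/3 + 1/2*1/3, 1/3 + 1/2*5/6) = [1/2, 3/4)
  'c': [1/3 + 1/2*5/6, 1/3 + 1/2*1/1) = [3/4, 5/6)
  emit 'd', narrow to [1/3, 1/2)
Step 3: interval [1/3, 1/2), width = 1/2 - 1/3 = 1/6
  'd': [1/3 + 1/6*0/1, 1/3 + 1/6*1/3) = [1/3, 7/18) <- contains code 13/36
  'e': [1/3 + 1/6*1/3, 1/3 + 1/6*5/6) = [7/18, 17/36)
  'c': [1/3 + 1/6*5/6, 1/3 + 1/6*1/1) = [17/36, 1/2)
  emit 'd', narrow to [1/3, 7/18)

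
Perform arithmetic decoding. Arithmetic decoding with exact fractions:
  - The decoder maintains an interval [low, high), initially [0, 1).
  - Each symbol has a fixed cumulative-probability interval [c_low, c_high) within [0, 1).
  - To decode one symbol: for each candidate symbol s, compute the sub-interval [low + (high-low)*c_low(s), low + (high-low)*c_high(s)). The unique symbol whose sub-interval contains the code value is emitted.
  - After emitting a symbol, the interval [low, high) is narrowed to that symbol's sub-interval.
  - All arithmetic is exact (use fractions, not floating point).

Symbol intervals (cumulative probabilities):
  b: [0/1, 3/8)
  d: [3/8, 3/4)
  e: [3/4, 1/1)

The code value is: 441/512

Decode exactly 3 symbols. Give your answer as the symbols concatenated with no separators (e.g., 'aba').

Answer: edb

Derivation:
Step 1: interval [0/1, 1/1), width = 1/1 - 0/1 = 1/1
  'b': [0/1 + 1/1*0/1, 0/1 + 1/1*3/8) = [0/1, 3/8)
  'd': [0/1 + 1/1*3/8, 0/1 + 1/1*3/4) = [3/8, 3/4)
  'e': [0/1 + 1/1*3/4, 0/1 + 1/1*1/1) = [3/4, 1/1) <- contains code 441/512
  emit 'e', narrow to [3/4, 1/1)
Step 2: interval [3/4, 1/1), width = 1/1 - 3/4 = 1/4
  'b': [3/4 + 1/4*0/1, 3/4 + 1/4*3/8) = [3/4, 27/32)
  'd': [3/4 + 1/4*3/8, 3/4 + 1/4*3/4) = [27/32, 15/16) <- contains code 441/512
  'e': [3/4 + 1/4*3/4, 3/4 + 1/4*1/1) = [15/16, 1/1)
  emit 'd', narrow to [27/32, 15/16)
Step 3: interval [27/32, 15/16), width = 15/16 - 27/32 = 3/32
  'b': [27/32 + 3/32*0/1, 27/32 + 3/32*3/8) = [27/32, 225/256) <- contains code 441/512
  'd': [27/32 + 3/32*3/8, 27/32 + 3/32*3/4) = [225/256, 117/128)
  'e': [27/32 + 3/32*3/4, 27/32 + 3/32*1/1) = [117/128, 15/16)
  emit 'b', narrow to [27/32, 225/256)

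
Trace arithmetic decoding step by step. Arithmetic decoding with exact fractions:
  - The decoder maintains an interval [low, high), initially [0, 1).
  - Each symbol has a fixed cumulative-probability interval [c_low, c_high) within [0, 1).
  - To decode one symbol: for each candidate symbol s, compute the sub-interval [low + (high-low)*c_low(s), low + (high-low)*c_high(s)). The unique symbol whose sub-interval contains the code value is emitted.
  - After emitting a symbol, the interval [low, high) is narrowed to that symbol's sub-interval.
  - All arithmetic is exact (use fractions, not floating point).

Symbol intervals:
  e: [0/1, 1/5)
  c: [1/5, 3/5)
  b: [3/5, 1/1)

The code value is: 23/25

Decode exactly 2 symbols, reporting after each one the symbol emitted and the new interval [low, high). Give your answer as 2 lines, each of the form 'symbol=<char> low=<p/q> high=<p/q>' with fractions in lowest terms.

Answer: symbol=b low=3/5 high=1/1
symbol=b low=21/25 high=1/1

Derivation:
Step 1: interval [0/1, 1/1), width = 1/1 - 0/1 = 1/1
  'e': [0/1 + 1/1*0/1, 0/1 + 1/1*1/5) = [0/1, 1/5)
  'c': [0/1 + 1/1*1/5, 0/1 + 1/1*3/5) = [1/5, 3/5)
  'b': [0/1 + 1/1*3/5, 0/1 + 1/1*1/1) = [3/5, 1/1) <- contains code 23/25
  emit 'b', narrow to [3/5, 1/1)
Step 2: interval [3/5, 1/1), width = 1/1 - 3/5 = 2/5
  'e': [3/5 + 2/5*0/1, 3/5 + 2/5*1/5) = [3/5, 17/25)
  'c': [3/5 + 2/5*1/5, 3/5 + 2/5*3/5) = [17/25, 21/25)
  'b': [3/5 + 2/5*3/5, 3/5 + 2/5*1/1) = [21/25, 1/1) <- contains code 23/25
  emit 'b', narrow to [21/25, 1/1)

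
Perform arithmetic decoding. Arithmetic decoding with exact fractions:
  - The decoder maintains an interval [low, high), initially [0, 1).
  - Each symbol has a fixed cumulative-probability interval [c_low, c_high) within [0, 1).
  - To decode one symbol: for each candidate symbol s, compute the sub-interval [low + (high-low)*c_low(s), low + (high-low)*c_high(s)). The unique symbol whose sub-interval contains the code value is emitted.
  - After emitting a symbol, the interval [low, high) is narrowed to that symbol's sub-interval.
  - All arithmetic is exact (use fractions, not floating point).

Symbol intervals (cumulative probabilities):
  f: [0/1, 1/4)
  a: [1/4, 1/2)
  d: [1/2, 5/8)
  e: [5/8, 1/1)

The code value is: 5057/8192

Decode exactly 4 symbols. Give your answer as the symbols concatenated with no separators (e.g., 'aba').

Answer: deed

Derivation:
Step 1: interval [0/1, 1/1), width = 1/1 - 0/1 = 1/1
  'f': [0/1 + 1/1*0/1, 0/1 + 1/1*1/4) = [0/1, 1/4)
  'a': [0/1 + 1/1*1/4, 0/1 + 1/1*1/2) = [1/4, 1/2)
  'd': [0/1 + 1/1*1/2, 0/1 + 1/1*5/8) = [1/2, 5/8) <- contains code 5057/8192
  'e': [0/1 + 1/1*5/8, 0/1 + 1/1*1/1) = [5/8, 1/1)
  emit 'd', narrow to [1/2, 5/8)
Step 2: interval [1/2, 5/8), width = 5/8 - 1/2 = 1/8
  'f': [1/2 + 1/8*0/1, 1/2 + 1/8*1/4) = [1/2, 17/32)
  'a': [1/2 + 1/8*1/4, 1/2 + 1/8*1/2) = [17/32, 9/16)
  'd': [1/2 + 1/8*1/2, 1/2 + 1/8*5/8) = [9/16, 37/64)
  'e': [1/2 + 1/8*5/8, 1/2 + 1/8*1/1) = [37/64, 5/8) <- contains code 5057/8192
  emit 'e', narrow to [37/64, 5/8)
Step 3: interval [37/64, 5/8), width = 5/8 - 37/64 = 3/64
  'f': [37/64 + 3/64*0/1, 37/64 + 3/64*1/4) = [37/64, 151/256)
  'a': [37/64 + 3/64*1/4, 37/64 + 3/64*1/2) = [151/256, 77/128)
  'd': [37/64 + 3/64*1/2, 37/64 + 3/64*5/8) = [77/128, 311/512)
  'e': [37/64 + 3/64*5/8, 37/64 + 3/64*1/1) = [311/512, 5/8) <- contains code 5057/8192
  emit 'e', narrow to [311/512, 5/8)
Step 4: interval [311/512, 5/8), width = 5/8 - 311/512 = 9/512
  'f': [311/512 + 9/512*0/1, 311/512 + 9/512*1/4) = [311/512, 1253/2048)
  'a': [311/512 + 9/512*1/4, 311/512 + 9/512*1/2) = [1253/2048, 631/1024)
  'd': [311/512 + 9/512*1/2, 311/512 + 9/512*5/8) = [631/1024, 2533/4096) <- contains code 5057/8192
  'e': [311/512 + 9/512*5/8, 311/512 + 9/512*1/1) = [2533/4096, 5/8)
  emit 'd', narrow to [631/1024, 2533/4096)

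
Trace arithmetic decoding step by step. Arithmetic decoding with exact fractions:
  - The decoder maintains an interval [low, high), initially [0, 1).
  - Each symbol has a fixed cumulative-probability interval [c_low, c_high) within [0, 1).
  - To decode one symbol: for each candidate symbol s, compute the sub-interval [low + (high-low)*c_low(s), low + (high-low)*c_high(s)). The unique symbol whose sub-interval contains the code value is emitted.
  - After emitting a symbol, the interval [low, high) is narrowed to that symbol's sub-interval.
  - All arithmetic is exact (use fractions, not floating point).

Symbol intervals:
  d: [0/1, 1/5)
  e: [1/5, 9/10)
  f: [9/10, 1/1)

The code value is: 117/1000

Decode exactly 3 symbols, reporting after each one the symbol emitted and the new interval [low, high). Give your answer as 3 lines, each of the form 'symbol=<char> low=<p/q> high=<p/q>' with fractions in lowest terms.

Step 1: interval [0/1, 1/1), width = 1/1 - 0/1 = 1/1
  'd': [0/1 + 1/1*0/1, 0/1 + 1/1*1/5) = [0/1, 1/5) <- contains code 117/1000
  'e': [0/1 + 1/1*1/5, 0/1 + 1/1*9/10) = [1/5, 9/10)
  'f': [0/1 + 1/1*9/10, 0/1 + 1/1*1/1) = [9/10, 1/1)
  emit 'd', narrow to [0/1, 1/5)
Step 2: interval [0/1, 1/5), width = 1/5 - 0/1 = 1/5
  'd': [0/1 + 1/5*0/1, 0/1 + 1/5*1/5) = [0/1, 1/25)
  'e': [0/1 + 1/5*1/5, 0/1 + 1/5*9/10) = [1/25, 9/50) <- contains code 117/1000
  'f': [0/1 + 1/5*9/10, 0/1 + 1/5*1/1) = [9/50, 1/5)
  emit 'e', narrow to [1/25, 9/50)
Step 3: interval [1/25, 9/50), width = 9/50 - 1/25 = 7/50
  'd': [1/25 + 7/50*0/1, 1/25 + 7/50*1/5) = [1/25, 17/250)
  'e': [1/25 + 7/50*1/5, 1/25 + 7/50*9/10) = [17/250, 83/500) <- contains code 117/1000
  'f': [1/25 + 7/50*9/10, 1/25 + 7/50*1/1) = [83/500, 9/50)
  emit 'e', narrow to [17/250, 83/500)

Answer: symbol=d low=0/1 high=1/5
symbol=e low=1/25 high=9/50
symbol=e low=17/250 high=83/500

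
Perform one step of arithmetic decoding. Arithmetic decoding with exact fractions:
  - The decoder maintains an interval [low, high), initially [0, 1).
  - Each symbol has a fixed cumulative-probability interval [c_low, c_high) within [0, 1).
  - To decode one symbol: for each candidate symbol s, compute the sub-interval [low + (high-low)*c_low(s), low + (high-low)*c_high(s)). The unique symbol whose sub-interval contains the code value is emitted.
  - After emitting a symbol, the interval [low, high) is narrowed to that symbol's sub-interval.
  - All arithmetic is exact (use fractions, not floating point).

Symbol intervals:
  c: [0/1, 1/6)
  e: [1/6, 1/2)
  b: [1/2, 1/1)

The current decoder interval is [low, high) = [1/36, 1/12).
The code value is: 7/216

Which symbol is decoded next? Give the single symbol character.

Interval width = high − low = 1/12 − 1/36 = 1/18
Scaled code = (code − low) / width = (7/216 − 1/36) / 1/18 = 1/12
  c: [0/1, 1/6) ← scaled code falls here ✓
  e: [1/6, 1/2) 
  b: [1/2, 1/1) 

Answer: c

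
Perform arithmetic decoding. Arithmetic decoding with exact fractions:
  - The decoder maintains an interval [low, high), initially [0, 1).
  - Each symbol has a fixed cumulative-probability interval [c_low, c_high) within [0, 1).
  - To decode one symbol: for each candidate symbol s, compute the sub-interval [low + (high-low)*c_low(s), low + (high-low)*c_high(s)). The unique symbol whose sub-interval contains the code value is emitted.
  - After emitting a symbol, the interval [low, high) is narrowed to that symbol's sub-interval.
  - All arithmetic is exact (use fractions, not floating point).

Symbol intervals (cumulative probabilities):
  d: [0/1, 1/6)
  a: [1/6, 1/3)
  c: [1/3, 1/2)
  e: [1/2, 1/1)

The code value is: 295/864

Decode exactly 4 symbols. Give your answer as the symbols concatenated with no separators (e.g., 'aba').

Step 1: interval [0/1, 1/1), width = 1/1 - 0/1 = 1/1
  'd': [0/1 + 1/1*0/1, 0/1 + 1/1*1/6) = [0/1, 1/6)
  'a': [0/1 + 1/1*1/6, 0/1 + 1/1*1/3) = [1/6, 1/3)
  'c': [0/1 + 1/1*1/3, 0/1 + 1/1*1/2) = [1/3, 1/2) <- contains code 295/864
  'e': [0/1 + 1/1*1/2, 0/1 + 1/1*1/1) = [1/2, 1/1)
  emit 'c', narrow to [1/3, 1/2)
Step 2: interval [1/3, 1/2), width = 1/2 - 1/3 = 1/6
  'd': [1/3 + 1/6*0/1, 1/3 + 1/6*1/6) = [1/3, 13/36) <- contains code 295/864
  'a': [1/3 + 1/6*1/6, 1/3 + 1/6*1/3) = [13/36, 7/18)
  'c': [1/3 + 1/6*1/3, 1/3 + 1/6*1/2) = [7/18, 5/12)
  'e': [1/3 + 1/6*1/2, 1/3 + 1/6*1/1) = [5/12, 1/2)
  emit 'd', narrow to [1/3, 13/36)
Step 3: interval [1/3, 13/36), width = 13/36 - 1/3 = 1/36
  'd': [1/3 + 1/36*0/1, 1/3 + 1/36*1/6) = [1/3, 73/216)
  'a': [1/3 + 1/36*1/6, 1/3 + 1/36*1/3) = [73/216, 37/108) <- contains code 295/864
  'c': [1/3 + 1/36*1/3, 1/3 + 1/36*1/2) = [37/108, 25/72)
  'e': [1/3 + 1/36*1/2, 1/3 + 1/36*1/1) = [25/72, 13/36)
  emit 'a', narrow to [73/216, 37/108)
Step 4: interval [73/216, 37/108), width = 37/108 - 73/216 = 1/216
  'd': [73/216 + 1/216*0/1, 73/216 + 1/216*1/6) = [73/216, 439/1296)
  'a': [73/216 + 1/216*1/6, 73/216 + 1/216*1/3) = [439/1296, 55/162)
  'c': [73/216 + 1/216*1/3, 73/216 + 1/216*1/2) = [55/162, 49/144)
  'e': [73/216 + 1/216*1/2, 73/216 + 1/216*1/1) = [49/144, 37/108) <- contains code 295/864
  emit 'e', narrow to [49/144, 37/108)

Answer: cdae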